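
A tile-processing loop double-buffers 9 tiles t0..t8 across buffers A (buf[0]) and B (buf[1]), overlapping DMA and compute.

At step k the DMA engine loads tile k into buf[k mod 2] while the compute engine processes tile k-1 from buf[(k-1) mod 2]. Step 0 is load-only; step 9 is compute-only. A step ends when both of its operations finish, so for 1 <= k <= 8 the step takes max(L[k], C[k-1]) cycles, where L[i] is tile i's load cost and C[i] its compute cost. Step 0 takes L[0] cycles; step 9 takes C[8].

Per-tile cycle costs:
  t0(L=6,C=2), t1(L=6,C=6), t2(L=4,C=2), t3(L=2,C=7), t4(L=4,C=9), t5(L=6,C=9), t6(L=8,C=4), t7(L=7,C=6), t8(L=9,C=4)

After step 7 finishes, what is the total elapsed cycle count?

end_cycle[7] = 52

step 0: L[0]=6 → dur=6, Σ=6 | A=load:t0 B=idle [load-only]
step 1: L[1]=6 C[0]=2 → dur=6, Σ=12 | A=compute:t0 B=load:t1 [load-bound]
step 2: L[2]=4 C[1]=6 → dur=6, Σ=18 | A=load:t2 B=compute:t1 [compute-bound]
step 3: L[3]=2 C[2]=2 → dur=2, Σ=20 | A=compute:t2 B=load:t3 [tied]
step 4: L[4]=4 C[3]=7 → dur=7, Σ=27 | A=load:t4 B=compute:t3 [compute-bound]
step 5: L[5]=6 C[4]=9 → dur=9, Σ=36 | A=compute:t4 B=load:t5 [compute-bound]
step 6: L[6]=8 C[5]=9 → dur=9, Σ=45 | A=load:t6 B=compute:t5 [compute-bound]
step 7: L[7]=7 C[6]=4 → dur=7, Σ=52 | A=compute:t6 B=load:t7 [load-bound]
step 8: L[8]=9 C[7]=6 → dur=9, Σ=61 | A=load:t8 B=compute:t7 [load-bound]
step 9: C[8]=4 → dur=4, Σ=65 | A=compute:t8 B=idle [compute-only]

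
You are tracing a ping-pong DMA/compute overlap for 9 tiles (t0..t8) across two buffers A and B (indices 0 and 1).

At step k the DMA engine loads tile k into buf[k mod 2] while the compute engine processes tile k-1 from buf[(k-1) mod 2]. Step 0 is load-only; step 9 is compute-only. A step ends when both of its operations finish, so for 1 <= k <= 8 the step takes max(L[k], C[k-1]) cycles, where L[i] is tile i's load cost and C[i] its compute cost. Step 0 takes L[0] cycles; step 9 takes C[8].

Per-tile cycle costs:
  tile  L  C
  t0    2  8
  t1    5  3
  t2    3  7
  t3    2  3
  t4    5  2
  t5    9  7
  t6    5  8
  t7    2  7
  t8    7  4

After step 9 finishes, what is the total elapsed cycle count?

  0. 2=2c; end=2; A:t0 B:-
  1. max(5,8)=8c; end=10; A:t0 B:t1
  2. max(3,3)=3c; end=13; A:t2 B:t1
  3. max(2,7)=7c; end=20; A:t2 B:t3
  4. max(5,3)=5c; end=25; A:t4 B:t3
  5. max(9,2)=9c; end=34; A:t4 B:t5
  6. max(5,7)=7c; end=41; A:t6 B:t5
  7. max(2,8)=8c; end=49; A:t6 B:t7
  8. max(7,7)=7c; end=56; A:t8 B:t7
  9. 4=4c; end=60; A:t8 B:t7

end_cycle[9] = 60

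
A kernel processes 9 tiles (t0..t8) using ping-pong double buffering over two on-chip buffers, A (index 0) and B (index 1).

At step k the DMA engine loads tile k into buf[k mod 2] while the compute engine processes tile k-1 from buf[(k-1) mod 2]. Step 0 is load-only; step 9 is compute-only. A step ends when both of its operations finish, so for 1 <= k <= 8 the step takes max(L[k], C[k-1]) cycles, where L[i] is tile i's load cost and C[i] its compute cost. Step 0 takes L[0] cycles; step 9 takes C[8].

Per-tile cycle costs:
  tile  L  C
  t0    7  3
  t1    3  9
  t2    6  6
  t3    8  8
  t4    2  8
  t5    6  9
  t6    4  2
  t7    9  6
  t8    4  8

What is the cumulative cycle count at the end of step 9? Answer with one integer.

end_cycle[9] = 75

step 0: L[0]=7 → dur=7, Σ=7 | A=load:t0 B=idle [load-only]
step 1: L[1]=3 C[0]=3 → dur=3, Σ=10 | A=compute:t0 B=load:t1 [tied]
step 2: L[2]=6 C[1]=9 → dur=9, Σ=19 | A=load:t2 B=compute:t1 [compute-bound]
step 3: L[3]=8 C[2]=6 → dur=8, Σ=27 | A=compute:t2 B=load:t3 [load-bound]
step 4: L[4]=2 C[3]=8 → dur=8, Σ=35 | A=load:t4 B=compute:t3 [compute-bound]
step 5: L[5]=6 C[4]=8 → dur=8, Σ=43 | A=compute:t4 B=load:t5 [compute-bound]
step 6: L[6]=4 C[5]=9 → dur=9, Σ=52 | A=load:t6 B=compute:t5 [compute-bound]
step 7: L[7]=9 C[6]=2 → dur=9, Σ=61 | A=compute:t6 B=load:t7 [load-bound]
step 8: L[8]=4 C[7]=6 → dur=6, Σ=67 | A=load:t8 B=compute:t7 [compute-bound]
step 9: C[8]=8 → dur=8, Σ=75 | A=compute:t8 B=idle [compute-only]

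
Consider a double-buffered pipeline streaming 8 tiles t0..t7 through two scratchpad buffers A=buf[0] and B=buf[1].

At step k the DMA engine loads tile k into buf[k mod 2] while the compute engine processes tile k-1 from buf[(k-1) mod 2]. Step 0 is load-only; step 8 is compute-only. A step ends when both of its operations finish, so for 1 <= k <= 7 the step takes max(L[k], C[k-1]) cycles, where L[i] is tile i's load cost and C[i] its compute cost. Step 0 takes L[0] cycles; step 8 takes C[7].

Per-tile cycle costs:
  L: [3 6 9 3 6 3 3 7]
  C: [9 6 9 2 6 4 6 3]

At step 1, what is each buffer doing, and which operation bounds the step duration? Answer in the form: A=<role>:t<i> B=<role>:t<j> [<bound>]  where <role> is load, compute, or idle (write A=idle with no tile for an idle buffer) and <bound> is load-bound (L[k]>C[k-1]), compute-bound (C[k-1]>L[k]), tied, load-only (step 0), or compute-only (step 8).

[0] DMA t0→A (3c) ∥ CU idle ⇒ 3c, clock 3
[1] DMA t1→B (6c) ∥ CU A:t0 (9c) ⇒ 9c, clock 12
[2] DMA t2→A (9c) ∥ CU B:t1 (6c) ⇒ 9c, clock 21
[3] DMA t3→B (3c) ∥ CU A:t2 (9c) ⇒ 9c, clock 30
[4] DMA t4→A (6c) ∥ CU B:t3 (2c) ⇒ 6c, clock 36
[5] DMA t5→B (3c) ∥ CU A:t4 (6c) ⇒ 6c, clock 42
[6] DMA t6→A (3c) ∥ CU B:t5 (4c) ⇒ 4c, clock 46
[7] DMA t7→B (7c) ∥ CU A:t6 (6c) ⇒ 7c, clock 53
[8] DMA idle ∥ CU B:t7 (3c) ⇒ 3c, clock 56

step 1: A=compute:t0 B=load:t1 [compute-bound]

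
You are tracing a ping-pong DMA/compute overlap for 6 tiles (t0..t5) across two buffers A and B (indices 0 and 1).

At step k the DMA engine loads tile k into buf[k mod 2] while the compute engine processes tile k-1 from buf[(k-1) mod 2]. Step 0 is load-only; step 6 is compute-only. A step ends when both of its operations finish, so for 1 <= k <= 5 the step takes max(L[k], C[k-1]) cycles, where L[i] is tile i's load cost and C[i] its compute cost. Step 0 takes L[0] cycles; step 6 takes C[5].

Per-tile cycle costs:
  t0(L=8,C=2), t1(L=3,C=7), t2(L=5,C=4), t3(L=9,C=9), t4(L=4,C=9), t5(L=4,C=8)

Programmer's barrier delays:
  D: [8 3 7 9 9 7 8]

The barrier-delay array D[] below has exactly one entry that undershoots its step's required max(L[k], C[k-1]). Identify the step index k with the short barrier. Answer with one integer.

hazard at step 5

[0] required=L[0]=8=8 vs D=8 ok
[1] required=max(L[1]=3,C[0]=2)=3 vs D=3 ok
[2] required=max(L[2]=5,C[1]=7)=7 vs D=7 ok
[3] required=max(L[3]=9,C[2]=4)=9 vs D=9 ok
[4] required=max(L[4]=4,C[3]=9)=9 vs D=9 ok
[5] required=max(L[5]=4,C[4]=9)=9 vs D=7 SHORT
[6] required=C[5]=8=8 vs D=8 ok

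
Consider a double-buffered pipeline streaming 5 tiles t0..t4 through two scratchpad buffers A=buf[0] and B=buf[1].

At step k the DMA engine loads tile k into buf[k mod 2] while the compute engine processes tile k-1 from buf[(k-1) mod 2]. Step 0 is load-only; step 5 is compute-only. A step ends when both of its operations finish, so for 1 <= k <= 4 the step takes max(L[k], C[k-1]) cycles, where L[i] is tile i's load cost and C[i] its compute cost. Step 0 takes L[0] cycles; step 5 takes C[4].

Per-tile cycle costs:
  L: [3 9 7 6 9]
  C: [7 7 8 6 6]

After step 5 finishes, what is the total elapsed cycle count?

end_cycle[5] = 42

  0. 3=3c; end=3; A:t0 B:-
  1. max(9,7)=9c; end=12; A:t0 B:t1
  2. max(7,7)=7c; end=19; A:t2 B:t1
  3. max(6,8)=8c; end=27; A:t2 B:t3
  4. max(9,6)=9c; end=36; A:t4 B:t3
  5. 6=6c; end=42; A:t4 B:t3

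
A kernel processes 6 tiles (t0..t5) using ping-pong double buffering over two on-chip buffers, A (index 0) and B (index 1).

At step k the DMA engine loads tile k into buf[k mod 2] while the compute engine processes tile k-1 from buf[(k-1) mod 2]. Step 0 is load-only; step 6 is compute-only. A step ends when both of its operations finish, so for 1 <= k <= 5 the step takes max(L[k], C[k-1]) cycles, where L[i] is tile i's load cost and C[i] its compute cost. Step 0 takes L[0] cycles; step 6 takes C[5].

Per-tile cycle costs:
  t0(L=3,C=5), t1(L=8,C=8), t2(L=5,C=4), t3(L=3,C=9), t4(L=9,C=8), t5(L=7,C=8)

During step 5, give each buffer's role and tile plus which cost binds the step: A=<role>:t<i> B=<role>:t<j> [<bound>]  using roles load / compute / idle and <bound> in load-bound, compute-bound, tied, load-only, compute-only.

k=0 load=t0/3c comp=- wait=3 total=3
k=1 load=t1/8c comp=t0/5c wait=8 total=11
k=2 load=t2/5c comp=t1/8c wait=8 total=19
k=3 load=t3/3c comp=t2/4c wait=4 total=23
k=4 load=t4/9c comp=t3/9c wait=9 total=32
k=5 load=t5/7c comp=t4/8c wait=8 total=40
k=6 load=- comp=t5/8c wait=8 total=48

step 5: A=compute:t4 B=load:t5 [compute-bound]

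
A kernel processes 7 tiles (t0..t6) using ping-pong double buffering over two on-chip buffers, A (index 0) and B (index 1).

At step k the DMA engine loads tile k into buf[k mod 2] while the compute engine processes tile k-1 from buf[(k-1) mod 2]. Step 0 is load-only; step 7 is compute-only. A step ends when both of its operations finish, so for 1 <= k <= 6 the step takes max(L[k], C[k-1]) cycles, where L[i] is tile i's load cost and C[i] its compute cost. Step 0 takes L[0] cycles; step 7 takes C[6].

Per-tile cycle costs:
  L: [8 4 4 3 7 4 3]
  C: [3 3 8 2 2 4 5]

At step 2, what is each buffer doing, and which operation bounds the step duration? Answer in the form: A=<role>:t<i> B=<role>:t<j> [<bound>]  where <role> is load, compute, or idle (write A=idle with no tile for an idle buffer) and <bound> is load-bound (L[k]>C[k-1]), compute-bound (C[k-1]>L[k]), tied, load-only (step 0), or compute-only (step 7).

k=0 load=t0/8c comp=- wait=8 total=8
k=1 load=t1/4c comp=t0/3c wait=4 total=12
k=2 load=t2/4c comp=t1/3c wait=4 total=16
k=3 load=t3/3c comp=t2/8c wait=8 total=24
k=4 load=t4/7c comp=t3/2c wait=7 total=31
k=5 load=t5/4c comp=t4/2c wait=4 total=35
k=6 load=t6/3c comp=t5/4c wait=4 total=39
k=7 load=- comp=t6/5c wait=5 total=44

step 2: A=load:t2 B=compute:t1 [load-bound]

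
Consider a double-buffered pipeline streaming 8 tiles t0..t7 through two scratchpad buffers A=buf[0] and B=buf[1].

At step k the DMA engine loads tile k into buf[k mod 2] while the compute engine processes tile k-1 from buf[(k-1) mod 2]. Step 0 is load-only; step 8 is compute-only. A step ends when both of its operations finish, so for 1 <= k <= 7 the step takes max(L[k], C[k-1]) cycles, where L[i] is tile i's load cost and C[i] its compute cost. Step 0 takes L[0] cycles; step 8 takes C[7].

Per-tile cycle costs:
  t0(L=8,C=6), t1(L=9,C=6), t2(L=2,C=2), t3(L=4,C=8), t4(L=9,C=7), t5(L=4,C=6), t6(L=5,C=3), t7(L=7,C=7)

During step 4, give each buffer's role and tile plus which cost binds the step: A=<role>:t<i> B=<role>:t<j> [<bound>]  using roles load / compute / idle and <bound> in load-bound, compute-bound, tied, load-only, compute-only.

step 4: A=load:t4 B=compute:t3 [load-bound]

[0] DMA t0→A (8c) ∥ CU idle ⇒ 8c, clock 8
[1] DMA t1→B (9c) ∥ CU A:t0 (6c) ⇒ 9c, clock 17
[2] DMA t2→A (2c) ∥ CU B:t1 (6c) ⇒ 6c, clock 23
[3] DMA t3→B (4c) ∥ CU A:t2 (2c) ⇒ 4c, clock 27
[4] DMA t4→A (9c) ∥ CU B:t3 (8c) ⇒ 9c, clock 36
[5] DMA t5→B (4c) ∥ CU A:t4 (7c) ⇒ 7c, clock 43
[6] DMA t6→A (5c) ∥ CU B:t5 (6c) ⇒ 6c, clock 49
[7] DMA t7→B (7c) ∥ CU A:t6 (3c) ⇒ 7c, clock 56
[8] DMA idle ∥ CU B:t7 (7c) ⇒ 7c, clock 63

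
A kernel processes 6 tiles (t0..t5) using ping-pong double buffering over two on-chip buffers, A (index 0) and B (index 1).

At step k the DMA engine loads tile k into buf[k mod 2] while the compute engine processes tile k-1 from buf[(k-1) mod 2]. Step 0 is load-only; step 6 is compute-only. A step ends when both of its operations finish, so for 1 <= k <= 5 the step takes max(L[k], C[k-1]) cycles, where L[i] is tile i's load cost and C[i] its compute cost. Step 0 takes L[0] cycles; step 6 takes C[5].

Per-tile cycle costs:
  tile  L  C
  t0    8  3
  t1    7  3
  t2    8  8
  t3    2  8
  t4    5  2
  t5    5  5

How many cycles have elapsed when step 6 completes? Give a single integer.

step 0: L[0]=8 → dur=8, Σ=8 | A=load:t0 B=idle [load-only]
step 1: L[1]=7 C[0]=3 → dur=7, Σ=15 | A=compute:t0 B=load:t1 [load-bound]
step 2: L[2]=8 C[1]=3 → dur=8, Σ=23 | A=load:t2 B=compute:t1 [load-bound]
step 3: L[3]=2 C[2]=8 → dur=8, Σ=31 | A=compute:t2 B=load:t3 [compute-bound]
step 4: L[4]=5 C[3]=8 → dur=8, Σ=39 | A=load:t4 B=compute:t3 [compute-bound]
step 5: L[5]=5 C[4]=2 → dur=5, Σ=44 | A=compute:t4 B=load:t5 [load-bound]
step 6: C[5]=5 → dur=5, Σ=49 | A=idle B=compute:t5 [compute-only]

end_cycle[6] = 49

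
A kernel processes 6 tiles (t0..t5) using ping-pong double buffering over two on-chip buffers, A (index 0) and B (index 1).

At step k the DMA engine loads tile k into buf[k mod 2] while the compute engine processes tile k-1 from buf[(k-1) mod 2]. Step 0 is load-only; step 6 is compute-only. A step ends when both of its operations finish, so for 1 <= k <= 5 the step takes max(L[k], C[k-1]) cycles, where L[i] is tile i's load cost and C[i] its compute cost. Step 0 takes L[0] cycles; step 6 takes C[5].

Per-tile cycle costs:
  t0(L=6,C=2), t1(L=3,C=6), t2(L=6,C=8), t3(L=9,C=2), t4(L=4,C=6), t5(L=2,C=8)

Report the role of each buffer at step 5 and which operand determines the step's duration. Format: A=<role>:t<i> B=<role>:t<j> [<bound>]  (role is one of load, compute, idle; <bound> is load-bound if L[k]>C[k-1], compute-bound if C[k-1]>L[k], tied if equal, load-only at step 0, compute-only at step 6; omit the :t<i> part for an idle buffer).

step 5: A=compute:t4 B=load:t5 [compute-bound]

  0. 6=6c; end=6; A:t0 B:-
  1. max(3,2)=3c; end=9; A:t0 B:t1
  2. max(6,6)=6c; end=15; A:t2 B:t1
  3. max(9,8)=9c; end=24; A:t2 B:t3
  4. max(4,2)=4c; end=28; A:t4 B:t3
  5. max(2,6)=6c; end=34; A:t4 B:t5
  6. 8=8c; end=42; A:t4 B:t5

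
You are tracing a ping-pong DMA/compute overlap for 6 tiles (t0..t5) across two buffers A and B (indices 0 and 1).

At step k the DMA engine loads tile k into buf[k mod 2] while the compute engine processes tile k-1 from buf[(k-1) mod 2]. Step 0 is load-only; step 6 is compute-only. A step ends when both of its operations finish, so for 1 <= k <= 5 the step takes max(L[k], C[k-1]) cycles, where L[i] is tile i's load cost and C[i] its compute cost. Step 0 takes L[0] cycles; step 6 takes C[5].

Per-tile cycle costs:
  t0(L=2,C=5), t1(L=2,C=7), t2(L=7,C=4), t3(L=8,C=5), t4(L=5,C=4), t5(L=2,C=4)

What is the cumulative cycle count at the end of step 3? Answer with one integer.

end_cycle[3] = 22

step 0: L[0]=2 → dur=2, Σ=2 | A=load:t0 B=idle [load-only]
step 1: L[1]=2 C[0]=5 → dur=5, Σ=7 | A=compute:t0 B=load:t1 [compute-bound]
step 2: L[2]=7 C[1]=7 → dur=7, Σ=14 | A=load:t2 B=compute:t1 [tied]
step 3: L[3]=8 C[2]=4 → dur=8, Σ=22 | A=compute:t2 B=load:t3 [load-bound]
step 4: L[4]=5 C[3]=5 → dur=5, Σ=27 | A=load:t4 B=compute:t3 [tied]
step 5: L[5]=2 C[4]=4 → dur=4, Σ=31 | A=compute:t4 B=load:t5 [compute-bound]
step 6: C[5]=4 → dur=4, Σ=35 | A=idle B=compute:t5 [compute-only]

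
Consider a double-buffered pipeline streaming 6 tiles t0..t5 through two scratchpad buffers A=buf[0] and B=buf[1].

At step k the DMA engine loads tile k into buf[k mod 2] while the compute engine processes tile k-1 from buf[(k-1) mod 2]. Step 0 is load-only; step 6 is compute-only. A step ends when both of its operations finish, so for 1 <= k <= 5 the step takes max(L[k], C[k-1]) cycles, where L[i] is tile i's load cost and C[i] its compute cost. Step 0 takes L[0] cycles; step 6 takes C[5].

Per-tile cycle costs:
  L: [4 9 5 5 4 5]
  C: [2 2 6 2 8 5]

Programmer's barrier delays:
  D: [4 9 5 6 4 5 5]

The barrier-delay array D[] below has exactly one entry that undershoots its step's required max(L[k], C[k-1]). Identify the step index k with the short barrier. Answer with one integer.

hazard at step 5

[0] required=L[0]=4=4 vs D=4 ok
[1] required=max(L[1]=9,C[0]=2)=9 vs D=9 ok
[2] required=max(L[2]=5,C[1]=2)=5 vs D=5 ok
[3] required=max(L[3]=5,C[2]=6)=6 vs D=6 ok
[4] required=max(L[4]=4,C[3]=2)=4 vs D=4 ok
[5] required=max(L[5]=5,C[4]=8)=8 vs D=5 SHORT
[6] required=C[5]=5=5 vs D=5 ok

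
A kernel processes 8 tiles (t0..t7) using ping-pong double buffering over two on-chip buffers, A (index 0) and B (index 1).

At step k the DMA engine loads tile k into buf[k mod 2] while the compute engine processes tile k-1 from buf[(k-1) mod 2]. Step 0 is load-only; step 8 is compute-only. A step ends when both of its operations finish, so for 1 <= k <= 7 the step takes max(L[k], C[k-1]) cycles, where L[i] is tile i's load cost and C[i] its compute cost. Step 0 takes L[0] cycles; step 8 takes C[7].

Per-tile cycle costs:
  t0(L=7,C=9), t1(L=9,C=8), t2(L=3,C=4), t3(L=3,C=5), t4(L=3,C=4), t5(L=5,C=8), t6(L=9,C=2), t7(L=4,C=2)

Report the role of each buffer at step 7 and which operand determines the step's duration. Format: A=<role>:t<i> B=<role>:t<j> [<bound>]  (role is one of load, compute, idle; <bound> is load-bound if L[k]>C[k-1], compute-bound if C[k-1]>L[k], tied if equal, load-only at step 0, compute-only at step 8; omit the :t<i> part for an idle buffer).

[0] DMA t0→A (7c) ∥ CU idle ⇒ 7c, clock 7
[1] DMA t1→B (9c) ∥ CU A:t0 (9c) ⇒ 9c, clock 16
[2] DMA t2→A (3c) ∥ CU B:t1 (8c) ⇒ 8c, clock 24
[3] DMA t3→B (3c) ∥ CU A:t2 (4c) ⇒ 4c, clock 28
[4] DMA t4→A (3c) ∥ CU B:t3 (5c) ⇒ 5c, clock 33
[5] DMA t5→B (5c) ∥ CU A:t4 (4c) ⇒ 5c, clock 38
[6] DMA t6→A (9c) ∥ CU B:t5 (8c) ⇒ 9c, clock 47
[7] DMA t7→B (4c) ∥ CU A:t6 (2c) ⇒ 4c, clock 51
[8] DMA idle ∥ CU B:t7 (2c) ⇒ 2c, clock 53

step 7: A=compute:t6 B=load:t7 [load-bound]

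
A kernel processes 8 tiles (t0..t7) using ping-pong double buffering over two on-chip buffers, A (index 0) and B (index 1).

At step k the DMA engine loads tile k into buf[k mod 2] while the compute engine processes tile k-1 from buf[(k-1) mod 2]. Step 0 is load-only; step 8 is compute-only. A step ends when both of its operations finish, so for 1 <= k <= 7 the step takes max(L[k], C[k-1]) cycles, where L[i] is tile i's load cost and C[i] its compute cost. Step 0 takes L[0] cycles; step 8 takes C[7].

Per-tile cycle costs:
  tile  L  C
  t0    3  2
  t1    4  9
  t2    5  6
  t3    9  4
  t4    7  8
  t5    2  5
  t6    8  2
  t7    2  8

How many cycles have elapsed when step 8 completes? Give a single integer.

step 0: L[0]=3 → dur=3, Σ=3 | A=load:t0 B=idle [load-only]
step 1: L[1]=4 C[0]=2 → dur=4, Σ=7 | A=compute:t0 B=load:t1 [load-bound]
step 2: L[2]=5 C[1]=9 → dur=9, Σ=16 | A=load:t2 B=compute:t1 [compute-bound]
step 3: L[3]=9 C[2]=6 → dur=9, Σ=25 | A=compute:t2 B=load:t3 [load-bound]
step 4: L[4]=7 C[3]=4 → dur=7, Σ=32 | A=load:t4 B=compute:t3 [load-bound]
step 5: L[5]=2 C[4]=8 → dur=8, Σ=40 | A=compute:t4 B=load:t5 [compute-bound]
step 6: L[6]=8 C[5]=5 → dur=8, Σ=48 | A=load:t6 B=compute:t5 [load-bound]
step 7: L[7]=2 C[6]=2 → dur=2, Σ=50 | A=compute:t6 B=load:t7 [tied]
step 8: C[7]=8 → dur=8, Σ=58 | A=idle B=compute:t7 [compute-only]

end_cycle[8] = 58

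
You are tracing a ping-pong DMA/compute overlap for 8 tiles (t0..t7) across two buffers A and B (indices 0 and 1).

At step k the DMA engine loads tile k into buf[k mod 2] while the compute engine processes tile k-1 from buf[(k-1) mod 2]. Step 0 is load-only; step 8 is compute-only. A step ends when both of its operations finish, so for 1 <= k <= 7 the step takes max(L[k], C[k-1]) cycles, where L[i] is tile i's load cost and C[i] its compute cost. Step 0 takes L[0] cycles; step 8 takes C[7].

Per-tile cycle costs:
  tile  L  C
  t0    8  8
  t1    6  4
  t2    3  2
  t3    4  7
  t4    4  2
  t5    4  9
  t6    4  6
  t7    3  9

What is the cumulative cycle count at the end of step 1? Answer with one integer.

end_cycle[1] = 16

k=0 load=t0/8c comp=- wait=8 total=8
k=1 load=t1/6c comp=t0/8c wait=8 total=16
k=2 load=t2/3c comp=t1/4c wait=4 total=20
k=3 load=t3/4c comp=t2/2c wait=4 total=24
k=4 load=t4/4c comp=t3/7c wait=7 total=31
k=5 load=t5/4c comp=t4/2c wait=4 total=35
k=6 load=t6/4c comp=t5/9c wait=9 total=44
k=7 load=t7/3c comp=t6/6c wait=6 total=50
k=8 load=- comp=t7/9c wait=9 total=59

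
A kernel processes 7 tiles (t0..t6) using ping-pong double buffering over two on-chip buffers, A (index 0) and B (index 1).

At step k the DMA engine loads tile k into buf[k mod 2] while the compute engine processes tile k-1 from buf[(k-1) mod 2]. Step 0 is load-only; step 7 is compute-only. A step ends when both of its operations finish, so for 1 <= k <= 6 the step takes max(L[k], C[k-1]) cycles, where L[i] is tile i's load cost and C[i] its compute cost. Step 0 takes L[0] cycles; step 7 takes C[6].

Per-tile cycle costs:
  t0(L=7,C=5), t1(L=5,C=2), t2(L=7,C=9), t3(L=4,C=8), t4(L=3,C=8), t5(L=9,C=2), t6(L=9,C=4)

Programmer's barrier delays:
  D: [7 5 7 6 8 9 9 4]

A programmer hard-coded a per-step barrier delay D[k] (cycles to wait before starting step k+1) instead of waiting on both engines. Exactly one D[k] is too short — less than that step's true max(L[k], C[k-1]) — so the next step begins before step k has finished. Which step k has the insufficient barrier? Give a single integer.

hazard at step 3

step 0: need L[0]=7 = 7; D[0]=7 ok
step 1: need max(L[1]=5,C[0]=5) = 5; D[1]=5 ok
step 2: need max(L[2]=7,C[1]=2) = 7; D[2]=7 ok
step 3: need max(L[3]=4,C[2]=9) = 9; D[3]=6 SHORT
step 4: need max(L[4]=3,C[3]=8) = 8; D[4]=8 ok
step 5: need max(L[5]=9,C[4]=8) = 9; D[5]=9 ok
step 6: need max(L[6]=9,C[5]=2) = 9; D[6]=9 ok
step 7: need C[6]=4 = 4; D[7]=4 ok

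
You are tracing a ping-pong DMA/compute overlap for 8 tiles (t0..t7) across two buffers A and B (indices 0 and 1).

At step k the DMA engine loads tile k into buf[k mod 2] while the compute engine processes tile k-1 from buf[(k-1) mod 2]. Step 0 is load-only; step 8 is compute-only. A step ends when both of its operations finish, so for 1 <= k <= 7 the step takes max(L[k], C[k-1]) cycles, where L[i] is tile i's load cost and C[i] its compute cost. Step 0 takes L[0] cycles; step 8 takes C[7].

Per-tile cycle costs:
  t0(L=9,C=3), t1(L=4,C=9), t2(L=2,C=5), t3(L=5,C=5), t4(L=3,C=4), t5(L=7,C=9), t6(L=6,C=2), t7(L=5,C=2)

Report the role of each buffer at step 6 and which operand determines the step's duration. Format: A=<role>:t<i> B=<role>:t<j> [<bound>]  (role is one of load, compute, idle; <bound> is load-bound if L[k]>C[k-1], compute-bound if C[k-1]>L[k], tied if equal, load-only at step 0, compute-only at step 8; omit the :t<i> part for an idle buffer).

step 6: A=load:t6 B=compute:t5 [compute-bound]

[0] DMA t0→A (9c) ∥ CU idle ⇒ 9c, clock 9
[1] DMA t1→B (4c) ∥ CU A:t0 (3c) ⇒ 4c, clock 13
[2] DMA t2→A (2c) ∥ CU B:t1 (9c) ⇒ 9c, clock 22
[3] DMA t3→B (5c) ∥ CU A:t2 (5c) ⇒ 5c, clock 27
[4] DMA t4→A (3c) ∥ CU B:t3 (5c) ⇒ 5c, clock 32
[5] DMA t5→B (7c) ∥ CU A:t4 (4c) ⇒ 7c, clock 39
[6] DMA t6→A (6c) ∥ CU B:t5 (9c) ⇒ 9c, clock 48
[7] DMA t7→B (5c) ∥ CU A:t6 (2c) ⇒ 5c, clock 53
[8] DMA idle ∥ CU B:t7 (2c) ⇒ 2c, clock 55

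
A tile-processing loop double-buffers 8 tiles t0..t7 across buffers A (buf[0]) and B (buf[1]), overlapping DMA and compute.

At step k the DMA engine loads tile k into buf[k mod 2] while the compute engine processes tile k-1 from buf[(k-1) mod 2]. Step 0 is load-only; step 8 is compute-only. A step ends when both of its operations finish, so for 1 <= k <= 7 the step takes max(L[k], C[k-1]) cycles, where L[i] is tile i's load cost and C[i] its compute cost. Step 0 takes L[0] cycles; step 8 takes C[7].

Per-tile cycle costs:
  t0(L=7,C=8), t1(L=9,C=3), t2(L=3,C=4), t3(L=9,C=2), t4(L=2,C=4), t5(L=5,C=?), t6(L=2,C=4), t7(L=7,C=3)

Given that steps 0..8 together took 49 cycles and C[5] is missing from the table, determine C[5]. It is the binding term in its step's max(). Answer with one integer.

step 0 = dur = L[0]=7 = 7
step 1 = dur = max(L[1]=9, C[0]=8) = 9
step 2 = dur = max(L[2]=3, C[1]=3) = 3
step 3 = dur = max(L[3]=9, C[2]=4) = 9
step 4 = dur = max(L[4]=2, C[3]=2) = 2
step 5 = dur = max(L[5]=5, C[4]=4) = 5
step 6 = dur = max(L[6]=2, C[5]=?) = C[5]  (unknown; binding)
step 7 = dur = max(L[7]=7, C[6]=4) = 7
step 8 = dur = C[7]=3 = 3
sum of known step durations = 45
dur[6] = total - known = 49 - 45 = 4
C[5] is the binding max in step 6, so C[5] = dur[6] = 4

C[5] = 4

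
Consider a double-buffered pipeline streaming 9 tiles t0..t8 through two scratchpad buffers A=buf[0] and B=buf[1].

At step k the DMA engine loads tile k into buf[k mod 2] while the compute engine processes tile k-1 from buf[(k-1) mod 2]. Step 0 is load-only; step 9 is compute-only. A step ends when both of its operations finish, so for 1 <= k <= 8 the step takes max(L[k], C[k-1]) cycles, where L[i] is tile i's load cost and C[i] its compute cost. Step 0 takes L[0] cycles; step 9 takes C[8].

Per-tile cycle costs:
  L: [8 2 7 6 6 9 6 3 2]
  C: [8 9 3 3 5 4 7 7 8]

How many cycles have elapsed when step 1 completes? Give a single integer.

end_cycle[1] = 16

[0] DMA t0→A (8c) ∥ CU idle ⇒ 8c, clock 8
[1] DMA t1→B (2c) ∥ CU A:t0 (8c) ⇒ 8c, clock 16
[2] DMA t2→A (7c) ∥ CU B:t1 (9c) ⇒ 9c, clock 25
[3] DMA t3→B (6c) ∥ CU A:t2 (3c) ⇒ 6c, clock 31
[4] DMA t4→A (6c) ∥ CU B:t3 (3c) ⇒ 6c, clock 37
[5] DMA t5→B (9c) ∥ CU A:t4 (5c) ⇒ 9c, clock 46
[6] DMA t6→A (6c) ∥ CU B:t5 (4c) ⇒ 6c, clock 52
[7] DMA t7→B (3c) ∥ CU A:t6 (7c) ⇒ 7c, clock 59
[8] DMA t8→A (2c) ∥ CU B:t7 (7c) ⇒ 7c, clock 66
[9] DMA idle ∥ CU A:t8 (8c) ⇒ 8c, clock 74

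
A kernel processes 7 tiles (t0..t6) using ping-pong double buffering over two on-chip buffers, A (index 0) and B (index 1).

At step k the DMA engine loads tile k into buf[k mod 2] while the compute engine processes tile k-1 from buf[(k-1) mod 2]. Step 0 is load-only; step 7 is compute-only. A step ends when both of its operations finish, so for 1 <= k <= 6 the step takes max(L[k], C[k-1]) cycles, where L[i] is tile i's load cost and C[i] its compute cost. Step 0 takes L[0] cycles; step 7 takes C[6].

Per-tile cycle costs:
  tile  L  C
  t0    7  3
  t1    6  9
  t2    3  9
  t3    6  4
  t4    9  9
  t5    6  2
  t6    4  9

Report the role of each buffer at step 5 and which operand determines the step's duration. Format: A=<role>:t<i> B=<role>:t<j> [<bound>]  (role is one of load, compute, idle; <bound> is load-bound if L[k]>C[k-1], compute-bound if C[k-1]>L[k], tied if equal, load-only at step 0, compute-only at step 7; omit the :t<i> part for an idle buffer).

step 0: L[0]=7 → dur=7, Σ=7 | A=load:t0 B=idle [load-only]
step 1: L[1]=6 C[0]=3 → dur=6, Σ=13 | A=compute:t0 B=load:t1 [load-bound]
step 2: L[2]=3 C[1]=9 → dur=9, Σ=22 | A=load:t2 B=compute:t1 [compute-bound]
step 3: L[3]=6 C[2]=9 → dur=9, Σ=31 | A=compute:t2 B=load:t3 [compute-bound]
step 4: L[4]=9 C[3]=4 → dur=9, Σ=40 | A=load:t4 B=compute:t3 [load-bound]
step 5: L[5]=6 C[4]=9 → dur=9, Σ=49 | A=compute:t4 B=load:t5 [compute-bound]
step 6: L[6]=4 C[5]=2 → dur=4, Σ=53 | A=load:t6 B=compute:t5 [load-bound]
step 7: C[6]=9 → dur=9, Σ=62 | A=compute:t6 B=idle [compute-only]

step 5: A=compute:t4 B=load:t5 [compute-bound]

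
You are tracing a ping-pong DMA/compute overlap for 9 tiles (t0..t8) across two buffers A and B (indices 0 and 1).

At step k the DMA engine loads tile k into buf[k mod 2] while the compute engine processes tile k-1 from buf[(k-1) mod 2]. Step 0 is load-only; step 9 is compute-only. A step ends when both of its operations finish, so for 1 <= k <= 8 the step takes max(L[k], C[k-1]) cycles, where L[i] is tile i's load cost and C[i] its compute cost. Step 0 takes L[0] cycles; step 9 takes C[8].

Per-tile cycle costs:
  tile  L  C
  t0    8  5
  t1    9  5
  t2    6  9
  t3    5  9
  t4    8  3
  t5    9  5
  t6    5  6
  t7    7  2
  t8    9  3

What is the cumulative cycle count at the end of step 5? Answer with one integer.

[0] DMA t0→A (8c) ∥ CU idle ⇒ 8c, clock 8
[1] DMA t1→B (9c) ∥ CU A:t0 (5c) ⇒ 9c, clock 17
[2] DMA t2→A (6c) ∥ CU B:t1 (5c) ⇒ 6c, clock 23
[3] DMA t3→B (5c) ∥ CU A:t2 (9c) ⇒ 9c, clock 32
[4] DMA t4→A (8c) ∥ CU B:t3 (9c) ⇒ 9c, clock 41
[5] DMA t5→B (9c) ∥ CU A:t4 (3c) ⇒ 9c, clock 50
[6] DMA t6→A (5c) ∥ CU B:t5 (5c) ⇒ 5c, clock 55
[7] DMA t7→B (7c) ∥ CU A:t6 (6c) ⇒ 7c, clock 62
[8] DMA t8→A (9c) ∥ CU B:t7 (2c) ⇒ 9c, clock 71
[9] DMA idle ∥ CU A:t8 (3c) ⇒ 3c, clock 74

end_cycle[5] = 50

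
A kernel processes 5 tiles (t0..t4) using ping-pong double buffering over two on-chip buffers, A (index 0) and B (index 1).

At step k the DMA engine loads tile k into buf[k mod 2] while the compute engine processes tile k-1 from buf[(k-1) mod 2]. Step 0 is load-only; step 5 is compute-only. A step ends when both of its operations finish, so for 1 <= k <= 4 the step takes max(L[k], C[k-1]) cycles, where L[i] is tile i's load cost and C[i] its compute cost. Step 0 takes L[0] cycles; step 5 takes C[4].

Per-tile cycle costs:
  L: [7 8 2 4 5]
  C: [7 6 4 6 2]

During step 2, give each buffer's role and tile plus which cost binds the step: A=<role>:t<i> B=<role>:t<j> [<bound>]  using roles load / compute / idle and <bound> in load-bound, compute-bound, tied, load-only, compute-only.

step 2: A=load:t2 B=compute:t1 [compute-bound]

  0. 7=7c; end=7; A:t0 B:-
  1. max(8,7)=8c; end=15; A:t0 B:t1
  2. max(2,6)=6c; end=21; A:t2 B:t1
  3. max(4,4)=4c; end=25; A:t2 B:t3
  4. max(5,6)=6c; end=31; A:t4 B:t3
  5. 2=2c; end=33; A:t4 B:t3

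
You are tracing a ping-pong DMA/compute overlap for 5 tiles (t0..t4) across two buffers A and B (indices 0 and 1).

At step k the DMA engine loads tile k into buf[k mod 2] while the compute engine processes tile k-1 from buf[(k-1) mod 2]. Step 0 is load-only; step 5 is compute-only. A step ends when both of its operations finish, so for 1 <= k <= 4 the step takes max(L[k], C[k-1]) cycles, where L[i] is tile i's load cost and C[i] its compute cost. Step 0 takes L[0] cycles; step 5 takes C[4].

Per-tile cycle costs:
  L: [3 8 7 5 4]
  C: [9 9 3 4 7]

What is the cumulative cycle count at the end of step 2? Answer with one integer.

[0] DMA t0→A (3c) ∥ CU idle ⇒ 3c, clock 3
[1] DMA t1→B (8c) ∥ CU A:t0 (9c) ⇒ 9c, clock 12
[2] DMA t2→A (7c) ∥ CU B:t1 (9c) ⇒ 9c, clock 21
[3] DMA t3→B (5c) ∥ CU A:t2 (3c) ⇒ 5c, clock 26
[4] DMA t4→A (4c) ∥ CU B:t3 (4c) ⇒ 4c, clock 30
[5] DMA idle ∥ CU A:t4 (7c) ⇒ 7c, clock 37

end_cycle[2] = 21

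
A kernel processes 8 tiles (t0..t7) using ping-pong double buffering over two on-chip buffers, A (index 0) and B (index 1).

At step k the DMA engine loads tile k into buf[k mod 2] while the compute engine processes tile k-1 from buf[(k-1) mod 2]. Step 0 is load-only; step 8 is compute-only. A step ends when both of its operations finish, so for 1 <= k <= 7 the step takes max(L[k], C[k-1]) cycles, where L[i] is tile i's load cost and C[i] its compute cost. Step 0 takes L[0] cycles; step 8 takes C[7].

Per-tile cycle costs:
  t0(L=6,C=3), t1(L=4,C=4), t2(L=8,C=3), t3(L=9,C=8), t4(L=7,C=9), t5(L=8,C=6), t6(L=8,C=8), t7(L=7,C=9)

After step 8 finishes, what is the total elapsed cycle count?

[0] DMA t0→A (6c) ∥ CU idle ⇒ 6c, clock 6
[1] DMA t1→B (4c) ∥ CU A:t0 (3c) ⇒ 4c, clock 10
[2] DMA t2→A (8c) ∥ CU B:t1 (4c) ⇒ 8c, clock 18
[3] DMA t3→B (9c) ∥ CU A:t2 (3c) ⇒ 9c, clock 27
[4] DMA t4→A (7c) ∥ CU B:t3 (8c) ⇒ 8c, clock 35
[5] DMA t5→B (8c) ∥ CU A:t4 (9c) ⇒ 9c, clock 44
[6] DMA t6→A (8c) ∥ CU B:t5 (6c) ⇒ 8c, clock 52
[7] DMA t7→B (7c) ∥ CU A:t6 (8c) ⇒ 8c, clock 60
[8] DMA idle ∥ CU B:t7 (9c) ⇒ 9c, clock 69

end_cycle[8] = 69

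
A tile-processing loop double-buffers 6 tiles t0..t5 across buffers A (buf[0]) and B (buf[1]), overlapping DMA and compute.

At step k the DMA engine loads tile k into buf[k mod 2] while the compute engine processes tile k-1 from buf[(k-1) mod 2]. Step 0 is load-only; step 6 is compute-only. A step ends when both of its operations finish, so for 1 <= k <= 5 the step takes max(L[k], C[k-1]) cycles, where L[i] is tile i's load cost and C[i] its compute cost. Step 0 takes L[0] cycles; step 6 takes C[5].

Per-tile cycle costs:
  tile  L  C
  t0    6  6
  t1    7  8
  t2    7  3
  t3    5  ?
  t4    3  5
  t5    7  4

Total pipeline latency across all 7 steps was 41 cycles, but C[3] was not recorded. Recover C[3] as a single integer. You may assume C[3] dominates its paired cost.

C[3] = 4

step 0 = dur = L[0]=6 = 6
step 1 = dur = max(L[1]=7, C[0]=6) = 7
step 2 = dur = max(L[2]=7, C[1]=8) = 8
step 3 = dur = max(L[3]=5, C[2]=3) = 5
step 4 = dur = max(L[4]=3, C[3]=?) = C[3]  (unknown; binding)
step 5 = dur = max(L[5]=7, C[4]=5) = 7
step 6 = dur = C[5]=4 = 4
sum of known step durations = 37
dur[4] = total - known = 41 - 37 = 4
C[3] is the binding max in step 4, so C[3] = dur[4] = 4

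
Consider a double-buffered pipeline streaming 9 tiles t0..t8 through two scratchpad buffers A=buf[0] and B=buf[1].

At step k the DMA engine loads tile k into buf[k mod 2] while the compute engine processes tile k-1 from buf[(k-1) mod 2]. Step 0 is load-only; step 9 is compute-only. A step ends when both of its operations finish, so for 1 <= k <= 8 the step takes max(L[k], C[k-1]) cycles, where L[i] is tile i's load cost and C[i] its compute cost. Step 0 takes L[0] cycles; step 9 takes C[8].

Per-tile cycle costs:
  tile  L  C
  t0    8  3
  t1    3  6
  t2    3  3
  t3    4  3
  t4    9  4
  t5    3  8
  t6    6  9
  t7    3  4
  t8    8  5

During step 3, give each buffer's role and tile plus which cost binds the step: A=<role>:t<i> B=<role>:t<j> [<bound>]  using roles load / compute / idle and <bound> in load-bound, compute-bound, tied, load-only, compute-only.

step 3: A=compute:t2 B=load:t3 [load-bound]

k=0 load=t0/8c comp=- wait=8 total=8
k=1 load=t1/3c comp=t0/3c wait=3 total=11
k=2 load=t2/3c comp=t1/6c wait=6 total=17
k=3 load=t3/4c comp=t2/3c wait=4 total=21
k=4 load=t4/9c comp=t3/3c wait=9 total=30
k=5 load=t5/3c comp=t4/4c wait=4 total=34
k=6 load=t6/6c comp=t5/8c wait=8 total=42
k=7 load=t7/3c comp=t6/9c wait=9 total=51
k=8 load=t8/8c comp=t7/4c wait=8 total=59
k=9 load=- comp=t8/5c wait=5 total=64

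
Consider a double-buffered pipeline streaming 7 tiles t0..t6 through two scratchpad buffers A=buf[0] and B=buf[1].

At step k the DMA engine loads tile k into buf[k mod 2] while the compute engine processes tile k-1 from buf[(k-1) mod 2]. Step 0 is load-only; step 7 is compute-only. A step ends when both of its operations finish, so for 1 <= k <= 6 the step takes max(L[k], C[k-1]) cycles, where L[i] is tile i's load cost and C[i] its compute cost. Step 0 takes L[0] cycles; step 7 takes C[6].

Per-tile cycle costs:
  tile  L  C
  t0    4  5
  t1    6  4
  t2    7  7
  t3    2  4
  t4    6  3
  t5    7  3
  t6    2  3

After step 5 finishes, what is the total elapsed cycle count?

end_cycle[5] = 37

step 0: L[0]=4 → dur=4, Σ=4 | A=load:t0 B=idle [load-only]
step 1: L[1]=6 C[0]=5 → dur=6, Σ=10 | A=compute:t0 B=load:t1 [load-bound]
step 2: L[2]=7 C[1]=4 → dur=7, Σ=17 | A=load:t2 B=compute:t1 [load-bound]
step 3: L[3]=2 C[2]=7 → dur=7, Σ=24 | A=compute:t2 B=load:t3 [compute-bound]
step 4: L[4]=6 C[3]=4 → dur=6, Σ=30 | A=load:t4 B=compute:t3 [load-bound]
step 5: L[5]=7 C[4]=3 → dur=7, Σ=37 | A=compute:t4 B=load:t5 [load-bound]
step 6: L[6]=2 C[5]=3 → dur=3, Σ=40 | A=load:t6 B=compute:t5 [compute-bound]
step 7: C[6]=3 → dur=3, Σ=43 | A=compute:t6 B=idle [compute-only]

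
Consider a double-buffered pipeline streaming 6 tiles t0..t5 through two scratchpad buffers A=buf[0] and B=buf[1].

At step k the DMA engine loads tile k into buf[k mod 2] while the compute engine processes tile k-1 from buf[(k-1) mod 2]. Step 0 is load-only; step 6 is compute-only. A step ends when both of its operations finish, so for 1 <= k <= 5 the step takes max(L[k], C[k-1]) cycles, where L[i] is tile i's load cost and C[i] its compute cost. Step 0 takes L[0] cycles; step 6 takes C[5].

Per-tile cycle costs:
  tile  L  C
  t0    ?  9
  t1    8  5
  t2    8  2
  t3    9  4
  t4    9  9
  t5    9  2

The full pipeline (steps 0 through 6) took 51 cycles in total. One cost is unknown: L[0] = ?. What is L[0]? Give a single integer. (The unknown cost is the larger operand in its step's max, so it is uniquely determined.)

L[0] = 5

step 0 → dur = L[0]=? = L[0]  (unknown; binding)
step 1 → dur = max(L[1]=8, C[0]=9) = 9
step 2 → dur = max(L[2]=8, C[1]=5) = 8
step 3 → dur = max(L[3]=9, C[2]=2) = 9
step 4 → dur = max(L[4]=9, C[3]=4) = 9
step 5 → dur = max(L[5]=9, C[4]=9) = 9
step 6 → dur = C[5]=2 = 2
sum of known step durations = 46
dur[0] = total - known = 51 - 46 = 5
L[0] is the binding max in step 0, so L[0] = dur[0] = 5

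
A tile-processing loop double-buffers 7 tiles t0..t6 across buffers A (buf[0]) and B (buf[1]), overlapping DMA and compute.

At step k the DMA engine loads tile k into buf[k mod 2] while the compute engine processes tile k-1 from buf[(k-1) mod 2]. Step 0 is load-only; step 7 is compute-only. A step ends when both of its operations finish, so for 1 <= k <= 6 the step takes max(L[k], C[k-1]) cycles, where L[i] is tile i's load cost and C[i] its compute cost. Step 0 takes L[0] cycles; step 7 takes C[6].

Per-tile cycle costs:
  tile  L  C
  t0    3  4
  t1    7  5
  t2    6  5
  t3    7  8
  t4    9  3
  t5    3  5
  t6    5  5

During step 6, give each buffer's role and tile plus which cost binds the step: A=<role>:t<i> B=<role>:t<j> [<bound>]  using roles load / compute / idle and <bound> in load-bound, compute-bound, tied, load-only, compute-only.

step 6: A=load:t6 B=compute:t5 [tied]

  0. 3=3c; end=3; A:t0 B:-
  1. max(7,4)=7c; end=10; A:t0 B:t1
  2. max(6,5)=6c; end=16; A:t2 B:t1
  3. max(7,5)=7c; end=23; A:t2 B:t3
  4. max(9,8)=9c; end=32; A:t4 B:t3
  5. max(3,3)=3c; end=35; A:t4 B:t5
  6. max(5,5)=5c; end=40; A:t6 B:t5
  7. 5=5c; end=45; A:t6 B:t5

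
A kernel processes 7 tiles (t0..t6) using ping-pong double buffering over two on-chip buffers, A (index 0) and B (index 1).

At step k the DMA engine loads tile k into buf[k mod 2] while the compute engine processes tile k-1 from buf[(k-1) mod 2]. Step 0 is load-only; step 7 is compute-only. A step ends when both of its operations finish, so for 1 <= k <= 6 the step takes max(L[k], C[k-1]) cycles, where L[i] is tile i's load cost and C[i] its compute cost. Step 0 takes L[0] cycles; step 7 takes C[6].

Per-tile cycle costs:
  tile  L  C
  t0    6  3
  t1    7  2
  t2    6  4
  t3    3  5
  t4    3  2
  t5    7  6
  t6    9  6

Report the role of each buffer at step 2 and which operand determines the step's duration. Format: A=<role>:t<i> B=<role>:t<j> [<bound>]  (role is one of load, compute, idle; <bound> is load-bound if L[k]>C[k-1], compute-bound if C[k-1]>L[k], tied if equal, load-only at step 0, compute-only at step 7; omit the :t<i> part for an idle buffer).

step 2: A=load:t2 B=compute:t1 [load-bound]

k=0 load=t0/6c comp=- wait=6 total=6
k=1 load=t1/7c comp=t0/3c wait=7 total=13
k=2 load=t2/6c comp=t1/2c wait=6 total=19
k=3 load=t3/3c comp=t2/4c wait=4 total=23
k=4 load=t4/3c comp=t3/5c wait=5 total=28
k=5 load=t5/7c comp=t4/2c wait=7 total=35
k=6 load=t6/9c comp=t5/6c wait=9 total=44
k=7 load=- comp=t6/6c wait=6 total=50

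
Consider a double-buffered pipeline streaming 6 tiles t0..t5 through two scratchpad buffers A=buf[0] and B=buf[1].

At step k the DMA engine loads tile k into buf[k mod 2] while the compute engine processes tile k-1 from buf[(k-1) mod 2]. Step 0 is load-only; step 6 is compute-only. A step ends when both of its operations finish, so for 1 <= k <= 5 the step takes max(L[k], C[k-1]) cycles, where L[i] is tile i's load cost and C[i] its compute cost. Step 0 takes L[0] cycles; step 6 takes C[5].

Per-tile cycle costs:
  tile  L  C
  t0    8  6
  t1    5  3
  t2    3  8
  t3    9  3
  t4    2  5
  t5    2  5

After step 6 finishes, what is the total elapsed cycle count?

end_cycle[6] = 39

k=0 load=t0/8c comp=- wait=8 total=8
k=1 load=t1/5c comp=t0/6c wait=6 total=14
k=2 load=t2/3c comp=t1/3c wait=3 total=17
k=3 load=t3/9c comp=t2/8c wait=9 total=26
k=4 load=t4/2c comp=t3/3c wait=3 total=29
k=5 load=t5/2c comp=t4/5c wait=5 total=34
k=6 load=- comp=t5/5c wait=5 total=39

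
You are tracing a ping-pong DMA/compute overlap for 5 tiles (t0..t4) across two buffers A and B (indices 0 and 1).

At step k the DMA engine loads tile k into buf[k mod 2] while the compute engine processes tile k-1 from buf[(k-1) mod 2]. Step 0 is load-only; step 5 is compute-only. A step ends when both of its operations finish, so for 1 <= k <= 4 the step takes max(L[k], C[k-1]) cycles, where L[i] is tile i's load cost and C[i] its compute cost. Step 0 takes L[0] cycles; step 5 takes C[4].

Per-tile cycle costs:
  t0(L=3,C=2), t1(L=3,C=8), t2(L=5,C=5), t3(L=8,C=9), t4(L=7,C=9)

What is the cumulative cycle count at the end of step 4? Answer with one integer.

[0] DMA t0→A (3c) ∥ CU idle ⇒ 3c, clock 3
[1] DMA t1→B (3c) ∥ CU A:t0 (2c) ⇒ 3c, clock 6
[2] DMA t2→A (5c) ∥ CU B:t1 (8c) ⇒ 8c, clock 14
[3] DMA t3→B (8c) ∥ CU A:t2 (5c) ⇒ 8c, clock 22
[4] DMA t4→A (7c) ∥ CU B:t3 (9c) ⇒ 9c, clock 31
[5] DMA idle ∥ CU A:t4 (9c) ⇒ 9c, clock 40

end_cycle[4] = 31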